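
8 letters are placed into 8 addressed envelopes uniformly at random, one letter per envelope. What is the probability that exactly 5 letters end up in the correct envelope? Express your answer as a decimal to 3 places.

0.003

Choose which 5 of the 8 are fixed: C(8,5) = 56 ways.
The remaining 3 must have no fixed point: D(3) = 2.
P = 56·2/40320 = 1/360 ≈ 0.003.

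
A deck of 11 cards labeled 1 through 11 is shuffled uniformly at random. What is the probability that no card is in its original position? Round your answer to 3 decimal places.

This is the derangement probability: permutations of 11 with no fixed point.
D(11) = 11! · (1 − 1/1! + 1/2! − ··· + (−1)^11/11!) = 14684570.
P = 14684570/39916800 = 1468457/3991680 ≈ 0.368.

0.368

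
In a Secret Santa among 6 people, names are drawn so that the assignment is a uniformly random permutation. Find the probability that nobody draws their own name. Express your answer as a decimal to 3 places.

0.368

This is the derangement probability: permutations of 6 with no fixed point.
D(6) = 6! · (1 − 1/1! + 1/2! − ··· + (−1)^6/6!) = 265.
P = 265/720 = 53/144 ≈ 0.368.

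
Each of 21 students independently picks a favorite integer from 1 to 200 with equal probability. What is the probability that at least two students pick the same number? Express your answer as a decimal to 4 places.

It's easier to compute the probability that all 21 are distinct.
P(all distinct) = 200/200 · 199/200 · ··· · 180/200 ≈ 0.3369.
So the probability of at least one match is 1 − 0.3369 = 0.6631.

0.6631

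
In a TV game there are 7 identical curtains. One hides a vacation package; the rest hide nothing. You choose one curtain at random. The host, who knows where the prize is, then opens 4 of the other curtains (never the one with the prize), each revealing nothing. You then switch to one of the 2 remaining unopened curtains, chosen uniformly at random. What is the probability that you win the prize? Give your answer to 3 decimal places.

Your original curtain holds the prize with probability 1/7, so the other 6 collectively hold it with probability 6/7.
The host can always find 4 empty curtains to open, so the reveals don't change that 6/7; it is now spread over the 2 remaining unopened curtains.
P(win by switching) = (6/7) · (1/2) = 3/7 ≈ 0.429.

0.429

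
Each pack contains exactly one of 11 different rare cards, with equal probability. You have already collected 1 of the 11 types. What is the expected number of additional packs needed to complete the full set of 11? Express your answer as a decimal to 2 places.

Starting from 1 distinct type, each trial gives a new one with probability (11−i)/11 when i types are held, so the wait for the next new type is 11/(11−i).
E = 11/10 + 11/9 + 11/8 + 11/7 + 11/6 + 11/5 + 11/4 + 11/3 + 11/2 + 11/1 = 81191/2520 ≈ 32.22.

32.22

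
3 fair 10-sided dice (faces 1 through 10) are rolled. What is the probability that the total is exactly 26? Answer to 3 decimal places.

There are 10^3 = 1000 equally likely outcomes.
The number of ordered 3-tuples from {1,…,10} summing to 26 is 15.
P(sum = 26) = 15/1000 = 3/200 ≈ 0.015.

0.015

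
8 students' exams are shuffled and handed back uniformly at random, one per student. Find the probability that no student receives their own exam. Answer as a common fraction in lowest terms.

This is the derangement probability: permutations of 8 with no fixed point.
D(8) = 8! · (1 − 1/1! + 1/2! − ··· + (−1)^8/8!) = 14833.
P = 14833/40320 = 2119/5760.

2119/5760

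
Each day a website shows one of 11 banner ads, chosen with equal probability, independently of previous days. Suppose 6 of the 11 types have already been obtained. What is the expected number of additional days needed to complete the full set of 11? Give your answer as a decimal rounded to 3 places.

25.117

Starting from 6 distinct types, each trial gives a new one with probability (11−i)/11 when i types are held, so the wait for the next new type is 11/(11−i).
E = 11/5 + 11/4 + 11/3 + 11/2 + 11/1 = 1507/60 ≈ 25.117.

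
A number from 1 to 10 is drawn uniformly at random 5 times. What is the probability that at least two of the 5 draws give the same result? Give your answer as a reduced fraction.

P(all 5 different) = 10/10 · 9/10 · ··· · 6/10 = 189/625.
P(at least two equal) = 1 − 189/625 = 436/625.

436/625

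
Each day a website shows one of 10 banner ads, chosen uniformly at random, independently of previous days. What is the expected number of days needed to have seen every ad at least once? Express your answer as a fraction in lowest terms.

After i distinct types are collected, each trial gives a new one with probability (10−i)/10, so the expected wait for the next new type is 10/(10−i).
E = 10/10 + 10/9 + 10/8 + 10/7 + 10/6 + 10/5 + 10/4 + 10/3 + 10/2 + 10/1 = 7381/252.

7381/252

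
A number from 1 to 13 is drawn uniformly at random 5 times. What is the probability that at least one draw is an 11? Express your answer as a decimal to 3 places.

0.330

P(no draw is an 11) = (12/13)^5 ≈ 0.670.
P(at least one) = 1 − 0.670 = 0.330.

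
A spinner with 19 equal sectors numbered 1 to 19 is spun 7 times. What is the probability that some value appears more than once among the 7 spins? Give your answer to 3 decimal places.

0.716

P(all 7 different) = 19/19 · 18/19 · ··· · 13/19 ≈ 0.284.
P(at least two equal) = 1 − 0.284 = 0.716.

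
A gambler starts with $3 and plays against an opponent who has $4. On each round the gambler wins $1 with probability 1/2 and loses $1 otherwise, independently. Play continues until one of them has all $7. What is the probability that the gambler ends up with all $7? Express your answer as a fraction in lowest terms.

With a fair step, P(i) = ½P(i−1) + ½P(i+1) with P(0)=0, P(7)=1 has the linear solution P(i) = i/7.
P(3) = 3/7.

3/7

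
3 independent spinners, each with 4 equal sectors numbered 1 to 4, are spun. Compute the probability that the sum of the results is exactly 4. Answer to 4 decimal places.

0.0469

There are 4^3 = 64 equally likely outcomes.
The number of ordered 3-tuples from {1,…,4} summing to 4 is 3.
P(sum = 4) = 3/64 ≈ 0.0469.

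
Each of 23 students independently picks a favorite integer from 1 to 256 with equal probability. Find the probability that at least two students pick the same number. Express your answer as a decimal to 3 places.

0.639

It's easier to compute the probability that all 23 are distinct.
P(all distinct) = 256/256 · 255/256 · ··· · 234/256 ≈ 0.361.
So the probability of at least one match is 1 − 0.361 = 0.639.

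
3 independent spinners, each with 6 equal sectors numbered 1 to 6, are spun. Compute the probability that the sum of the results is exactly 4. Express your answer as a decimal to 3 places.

There are 6^3 = 216 equally likely outcomes.
The number of ordered 3-tuples from {1,…,6} summing to 4 is 3.
P(sum = 4) = 3/216 = 1/72 ≈ 0.014.

0.014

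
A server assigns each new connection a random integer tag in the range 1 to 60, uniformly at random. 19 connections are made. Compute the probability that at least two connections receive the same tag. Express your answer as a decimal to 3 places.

0.959

It's easier to compute the probability that all 19 are distinct.
P(all distinct) = 60/60 · 59/60 · ··· · 42/60 ≈ 0.041.
So the probability of at least one match is 1 − 0.041 = 0.959.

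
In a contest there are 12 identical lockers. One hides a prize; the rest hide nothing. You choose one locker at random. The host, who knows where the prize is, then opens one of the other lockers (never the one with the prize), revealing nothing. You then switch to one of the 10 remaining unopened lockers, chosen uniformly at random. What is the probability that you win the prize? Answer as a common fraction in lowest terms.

11/120

Your original locker holds the prize with probability 1/12, so the other 11 collectively hold it with probability 11/12.
The host can always find an empty locker to open, so this doesn't change that 11/12; it is now spread over the 10 remaining unopened lockers.
P(win by switching) = (11/12) · (1/10) = 11/120.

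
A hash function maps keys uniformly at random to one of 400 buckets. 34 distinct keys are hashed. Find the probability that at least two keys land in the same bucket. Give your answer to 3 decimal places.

0.764

It's easier to compute the probability that all 34 are distinct.
P(all distinct) = 400/400 · 399/400 · ··· · 367/400 ≈ 0.236.
So the probability of at least one match is 1 − 0.236 = 0.764.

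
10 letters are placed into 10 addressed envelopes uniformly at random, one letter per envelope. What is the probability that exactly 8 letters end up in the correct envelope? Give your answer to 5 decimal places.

0.00001

Choose which 8 of the 10 are fixed: C(10,8) = 45 ways.
The remaining 2 must have no fixed point: D(2) = 1.
P = 45·1/3628800 = 1/80640 ≈ 0.00001.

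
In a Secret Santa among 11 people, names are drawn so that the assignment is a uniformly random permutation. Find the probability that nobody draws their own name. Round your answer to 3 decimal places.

0.368

This is the derangement probability: permutations of 11 with no fixed point.
D(11) = 11! · (1 − 1/1! + 1/2! − ··· + (−1)^11/11!) = 14684570.
P = 14684570/39916800 = 1468457/3991680 ≈ 0.368.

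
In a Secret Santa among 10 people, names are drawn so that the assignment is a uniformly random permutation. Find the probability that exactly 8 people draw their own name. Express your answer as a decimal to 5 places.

Choose which 8 of the 10 are fixed: C(10,8) = 45 ways.
The remaining 2 must have no fixed point: D(2) = 1.
P = 45·1/3628800 = 1/80640 ≈ 0.00001.

0.00001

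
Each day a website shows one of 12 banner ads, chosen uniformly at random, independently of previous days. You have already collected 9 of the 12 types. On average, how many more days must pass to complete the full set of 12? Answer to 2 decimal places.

22.00

Starting from 9 distinct types, each trial gives a new one with probability (12−i)/12 when i types are held, so the wait for the next new type is 12/(12−i).
E = 12/3 + 12/2 + 12/1 = 22 ≈ 22.00.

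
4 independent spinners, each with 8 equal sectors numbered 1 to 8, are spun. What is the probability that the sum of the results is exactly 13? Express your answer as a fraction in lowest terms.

There are 8^4 = 4096 equally likely outcomes.
The number of ordered 4-tuples from {1,…,8} summing to 13 is 204.
P(sum = 13) = 204/4096 = 51/1024.

51/1024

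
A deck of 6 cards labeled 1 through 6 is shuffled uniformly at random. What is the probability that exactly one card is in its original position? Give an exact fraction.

Choose which one is fixed: C(6,1) = 6 ways.
The remaining 5 must have no fixed point: D(5) = 44.
P = 6·44/720 = 11/30.

11/30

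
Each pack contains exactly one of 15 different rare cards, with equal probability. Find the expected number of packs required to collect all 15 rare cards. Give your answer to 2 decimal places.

49.77

After i distinct types are collected, each trial gives a new one with probability (15−i)/15, so the expected wait for the next new type is 15/(15−i).
E = 15/15 + 15/14 + 15/13 + 15/12 + 15/11 + 15/10 + 15/9 + 15/8 + 15/7 + 15/6 + 15/5 + 15/4 + 15/3 + 15/2 + 15/1 = 1195757/24024 ≈ 49.77.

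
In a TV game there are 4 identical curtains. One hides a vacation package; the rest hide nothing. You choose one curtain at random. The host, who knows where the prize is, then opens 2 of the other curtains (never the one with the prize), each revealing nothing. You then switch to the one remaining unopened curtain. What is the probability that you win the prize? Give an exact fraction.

3/4

Your original curtain holds the prize with probability 1/4, so the other 3 collectively hold it with probability 3/4.
The host can always find 2 empty curtains to open, so the reveals don't change that 3/4; it is now spread over the 1 remaining unopened curtain.
P(win by switching) = (3/4) · (1/1) = 3/4.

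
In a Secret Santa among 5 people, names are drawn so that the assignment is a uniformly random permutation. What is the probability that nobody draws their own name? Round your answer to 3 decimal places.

0.367

This is the derangement probability: permutations of 5 with no fixed point.
D(5) = 5! · (1 − 1/1! + 1/2! − ··· + (−1)^5/5!) = 44.
P = 44/120 = 11/30 ≈ 0.367.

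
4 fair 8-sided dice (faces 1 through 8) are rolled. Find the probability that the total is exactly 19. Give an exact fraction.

There are 8^4 = 4096 equally likely outcomes.
The number of ordered 4-tuples from {1,…,8} summing to 19 is 336.
P(sum = 19) = 336/4096 = 21/256.

21/256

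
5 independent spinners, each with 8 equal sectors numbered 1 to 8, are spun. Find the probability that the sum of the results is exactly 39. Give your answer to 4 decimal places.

0.0002

There are 8^5 = 32768 equally likely outcomes.
The number of ordered 5-tuples from {1,…,8} summing to 39 is 5.
P(sum = 39) = 5/32768 ≈ 0.0002.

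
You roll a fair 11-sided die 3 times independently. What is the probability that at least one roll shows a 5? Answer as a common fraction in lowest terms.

331/1331

P(no roll shows a 5) = (10/11)^3 = 1000/1331.
P(at least one) = 1 − 1000/1331 = 331/1331.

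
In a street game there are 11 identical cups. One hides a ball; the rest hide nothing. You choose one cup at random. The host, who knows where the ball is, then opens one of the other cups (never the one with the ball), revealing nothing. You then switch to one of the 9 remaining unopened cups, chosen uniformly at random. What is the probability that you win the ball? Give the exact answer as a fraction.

Your original cup holds the ball with probability 1/11, so the other 10 collectively hold it with probability 10/11.
The host can always find an empty cup to open, so this doesn't change that 10/11; it is now spread over the 9 remaining unopened cups.
P(win by switching) = (10/11) · (1/9) = 10/99.

10/99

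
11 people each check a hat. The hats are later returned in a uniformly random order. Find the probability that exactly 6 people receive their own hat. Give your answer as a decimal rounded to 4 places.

0.0005

Choose which 6 of the 11 are fixed: C(11,6) = 462 ways.
The remaining 5 must have no fixed point: D(5) = 44.
P = 462·44/39916800 = 11/21600 ≈ 0.0005.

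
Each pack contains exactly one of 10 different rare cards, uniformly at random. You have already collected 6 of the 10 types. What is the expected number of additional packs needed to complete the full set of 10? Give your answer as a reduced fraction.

Starting from 6 distinct types, each trial gives a new one with probability (10−i)/10 when i types are held, so the wait for the next new type is 10/(10−i).
E = 10/4 + 10/3 + 10/2 + 10/1 = 125/6.

125/6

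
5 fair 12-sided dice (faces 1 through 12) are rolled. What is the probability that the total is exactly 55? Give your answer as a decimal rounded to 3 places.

There are 12^5 = 248832 equally likely outcomes.
The number of ordered 5-tuples from {1,…,12} summing to 55 is 126.
P(sum = 55) = 126/248832 = 7/13824 ≈ 0.001.

0.001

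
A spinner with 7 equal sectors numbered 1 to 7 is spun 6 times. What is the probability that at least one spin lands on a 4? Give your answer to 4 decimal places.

P(no spin lands on a 4) = (6/7)^6 ≈ 0.3966.
P(at least one) = 1 − 0.3966 = 0.6034.

0.6034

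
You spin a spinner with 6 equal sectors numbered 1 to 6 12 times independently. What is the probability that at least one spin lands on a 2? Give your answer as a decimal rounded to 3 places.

0.888

P(no spin lands on a 2) = (5/6)^12 ≈ 0.112.
P(at least one) = 1 − 0.112 = 0.888.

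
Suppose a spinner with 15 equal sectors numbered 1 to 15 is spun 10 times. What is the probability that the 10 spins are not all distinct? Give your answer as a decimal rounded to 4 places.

0.9811

P(all 10 different) = 15/15 · 14/15 · ··· · 6/15 ≈ 0.0189.
P(at least two equal) = 1 − 0.0189 = 0.9811.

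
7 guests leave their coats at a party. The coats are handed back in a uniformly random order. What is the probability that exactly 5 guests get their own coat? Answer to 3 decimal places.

0.004

Choose which 5 of the 7 are fixed: C(7,5) = 21 ways.
The remaining 2 must have no fixed point: D(2) = 1.
P = 21·1/5040 = 1/240 ≈ 0.004.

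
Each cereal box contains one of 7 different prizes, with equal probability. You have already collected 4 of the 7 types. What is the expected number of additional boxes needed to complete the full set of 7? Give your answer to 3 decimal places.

Starting from 4 distinct types, each trial gives a new one with probability (7−i)/7 when i types are held, so the wait for the next new type is 7/(7−i).
E = 7/3 + 7/2 + 7/1 = 77/6 ≈ 12.833.

12.833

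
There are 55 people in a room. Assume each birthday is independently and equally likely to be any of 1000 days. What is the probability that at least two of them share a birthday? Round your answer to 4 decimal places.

0.7797

It's easier to compute the probability that all 55 are distinct.
P(all distinct) = 1000/1000 · 999/1000 · ··· · 946/1000 ≈ 0.2203.
So the probability of at least one match is 1 − 0.2203 = 0.7797.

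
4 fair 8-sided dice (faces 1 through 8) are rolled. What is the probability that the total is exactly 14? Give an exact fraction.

There are 8^4 = 4096 equally likely outcomes.
The number of ordered 4-tuples from {1,…,8} summing to 14 is 246.
P(sum = 14) = 246/4096 = 123/2048.

123/2048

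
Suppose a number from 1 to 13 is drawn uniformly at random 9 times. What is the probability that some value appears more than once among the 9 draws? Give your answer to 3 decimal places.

0.976

P(all 9 different) = 13/13 · 12/13 · ··· · 5/13 ≈ 0.024.
P(at least two equal) = 1 − 0.024 = 0.976.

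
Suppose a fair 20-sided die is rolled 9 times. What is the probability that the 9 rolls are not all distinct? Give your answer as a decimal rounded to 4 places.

0.8810

P(all 9 different) = 20/20 · 19/20 · ··· · 12/20 ≈ 0.1190.
P(at least two equal) = 1 − 0.1190 = 0.8810.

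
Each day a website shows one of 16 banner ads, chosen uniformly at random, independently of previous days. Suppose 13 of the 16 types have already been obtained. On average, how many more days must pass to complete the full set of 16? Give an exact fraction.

Starting from 13 distinct types, each trial gives a new one with probability (16−i)/16 when i types are held, so the wait for the next new type is 16/(16−i).
E = 16/3 + 16/2 + 16/1 = 88/3.

88/3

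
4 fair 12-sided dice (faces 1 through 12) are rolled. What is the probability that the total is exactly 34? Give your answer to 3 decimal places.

There are 12^4 = 20736 equally likely outcomes.
The number of ordered 4-tuples from {1,…,12} summing to 34 is 640.
P(sum = 34) = 640/20736 = 5/162 ≈ 0.031.

0.031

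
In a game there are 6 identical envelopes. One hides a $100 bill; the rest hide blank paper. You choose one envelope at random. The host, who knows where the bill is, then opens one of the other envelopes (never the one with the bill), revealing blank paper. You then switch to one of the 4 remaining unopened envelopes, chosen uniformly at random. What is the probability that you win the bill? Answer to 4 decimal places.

Your original envelope holds the bill with probability 1/6, so the other 5 collectively hold it with probability 5/6.
The host can always find an empty envelope to open, so this doesn't change that 5/6; it is now spread over the 4 remaining unopened envelopes.
P(win by switching) = (5/6) · (1/4) = 5/24 ≈ 0.2083.

0.2083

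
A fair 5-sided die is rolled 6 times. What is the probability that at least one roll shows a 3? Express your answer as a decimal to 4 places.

P(no roll shows a 3) = (4/5)^6 ≈ 0.2621.
P(at least one) = 1 − 0.2621 = 0.7379.

0.7379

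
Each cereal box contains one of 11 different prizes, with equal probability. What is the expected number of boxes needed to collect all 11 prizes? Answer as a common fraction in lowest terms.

After i distinct types are collected, each trial gives a new one with probability (11−i)/11, so the expected wait for the next new type is 11/(11−i).
E = 11/11 + 11/10 + 11/9 + 11/8 + 11/7 + 11/6 + 11/5 + 11/4 + 11/3 + 11/2 + 11/1 = 83711/2520.

83711/2520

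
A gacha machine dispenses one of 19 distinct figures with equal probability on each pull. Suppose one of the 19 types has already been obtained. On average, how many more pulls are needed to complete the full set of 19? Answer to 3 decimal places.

66.407

Starting from 1 distinct type, each trial gives a new one with probability (19−i)/19 when i types are held, so the wait for the next new type is 19/(19−i).
E = 19/18 + 19/17 + 19/16 + 19/15 + 19/14 + 19/13 + 19/12 + 19/11 + 19/10 + 19/9 + 19/8 + 19/7 + 19/6 + 19/5 + 19/4 + 19/3 + 19/2 + 19/1 = 271211719/4084080 ≈ 66.407.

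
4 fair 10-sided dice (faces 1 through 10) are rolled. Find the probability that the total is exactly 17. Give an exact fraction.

There are 10^4 = 10000 equally likely outcomes.
The number of ordered 4-tuples from {1,…,10} summing to 17 is 480.
P(sum = 17) = 480/10000 = 6/125.

6/125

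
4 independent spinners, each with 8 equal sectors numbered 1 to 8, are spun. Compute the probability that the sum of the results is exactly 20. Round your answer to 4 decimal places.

There are 8^4 = 4096 equally likely outcomes.
The number of ordered 4-tuples from {1,…,8} summing to 20 is 315.
P(sum = 20) = 315/4096 ≈ 0.0769.

0.0769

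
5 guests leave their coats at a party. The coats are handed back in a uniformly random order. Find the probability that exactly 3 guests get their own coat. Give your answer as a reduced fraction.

1/12

Choose which 3 of the 5 are fixed: C(5,3) = 10 ways.
The remaining 2 must have no fixed point: D(2) = 1.
P = 10·1/120 = 1/12.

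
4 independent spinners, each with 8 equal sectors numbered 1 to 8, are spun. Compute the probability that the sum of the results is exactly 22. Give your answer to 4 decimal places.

0.0601

There are 8^4 = 4096 equally likely outcomes.
The number of ordered 4-tuples from {1,…,8} summing to 22 is 246.
P(sum = 22) = 246/4096 = 123/2048 ≈ 0.0601.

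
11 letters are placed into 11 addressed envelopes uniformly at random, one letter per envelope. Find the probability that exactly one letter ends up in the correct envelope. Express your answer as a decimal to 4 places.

Choose which one is fixed: C(11,1) = 11 ways.
The remaining 10 must have no fixed point: D(10) = 1334961.
P = 11·1334961/39916800 = 16481/44800 ≈ 0.3679.

0.3679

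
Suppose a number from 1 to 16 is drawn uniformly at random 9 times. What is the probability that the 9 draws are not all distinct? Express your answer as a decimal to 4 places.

P(all 9 different) = 16/16 · 15/16 · ··· · 8/16 ≈ 0.0604.
P(at least two equal) = 1 − 0.0604 = 0.9396.

0.9396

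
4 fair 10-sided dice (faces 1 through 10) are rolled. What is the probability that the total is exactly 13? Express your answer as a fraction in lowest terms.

11/500

There are 10^4 = 10000 equally likely outcomes.
The number of ordered 4-tuples from {1,…,10} summing to 13 is 220.
P(sum = 13) = 220/10000 = 11/500.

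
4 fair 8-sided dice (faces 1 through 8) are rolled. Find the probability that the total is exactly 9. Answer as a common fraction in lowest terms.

7/512

There are 8^4 = 4096 equally likely outcomes.
The number of ordered 4-tuples from {1,…,8} summing to 9 is 56.
P(sum = 9) = 56/4096 = 7/512.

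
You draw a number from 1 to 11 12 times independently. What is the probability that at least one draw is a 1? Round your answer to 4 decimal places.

0.6814

P(no draw is a 1) = (10/11)^12 ≈ 0.3186.
P(at least one) = 1 − 0.3186 = 0.6814.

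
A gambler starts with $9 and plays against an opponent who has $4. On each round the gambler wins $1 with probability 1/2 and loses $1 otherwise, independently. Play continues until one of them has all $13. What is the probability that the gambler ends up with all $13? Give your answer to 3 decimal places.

With a fair step, P(i) = ½P(i−1) + ½P(i+1) with P(0)=0, P(13)=1 has the linear solution P(i) = i/13.
P(9) = 9/13 ≈ 0.692.

0.692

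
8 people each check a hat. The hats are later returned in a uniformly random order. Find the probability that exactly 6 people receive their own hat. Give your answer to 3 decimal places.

Choose which 6 of the 8 are fixed: C(8,6) = 28 ways.
The remaining 2 must have no fixed point: D(2) = 1.
P = 28·1/40320 = 1/1440 ≈ 0.001.

0.001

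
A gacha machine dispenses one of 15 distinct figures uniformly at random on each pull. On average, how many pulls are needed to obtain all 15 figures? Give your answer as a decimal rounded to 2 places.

49.77

After i distinct types are collected, each trial gives a new one with probability (15−i)/15, so the expected wait for the next new type is 15/(15−i).
E = 15/15 + 15/14 + 15/13 + 15/12 + 15/11 + 15/10 + 15/9 + 15/8 + 15/7 + 15/6 + 15/5 + 15/4 + 15/3 + 15/2 + 15/1 = 1195757/24024 ≈ 49.77.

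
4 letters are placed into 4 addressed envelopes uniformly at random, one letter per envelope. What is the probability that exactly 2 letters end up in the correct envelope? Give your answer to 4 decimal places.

Choose which 2 of the 4 are fixed: C(4,2) = 6 ways.
The remaining 2 must have no fixed point: D(2) = 1.
P = 6·1/24 = 1/4 ≈ 0.2500.

0.2500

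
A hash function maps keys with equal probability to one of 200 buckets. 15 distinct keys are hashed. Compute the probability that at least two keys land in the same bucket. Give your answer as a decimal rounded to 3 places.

It's easier to compute the probability that all 15 are distinct.
P(all distinct) = 200/200 · 199/200 · ··· · 186/200 ≈ 0.584.
So the probability of at least one match is 1 − 0.584 = 0.416.

0.416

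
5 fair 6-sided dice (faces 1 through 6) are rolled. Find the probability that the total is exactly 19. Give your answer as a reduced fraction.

There are 6^5 = 7776 equally likely outcomes.
The number of ordered 5-tuples from {1,…,6} summing to 19 is 735.
P(sum = 19) = 735/7776 = 245/2592.

245/2592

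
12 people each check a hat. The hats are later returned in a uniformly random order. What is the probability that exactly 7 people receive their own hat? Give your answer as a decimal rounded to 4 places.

0.0001

Choose which 7 of the 12 are fixed: C(12,7) = 792 ways.
The remaining 5 must have no fixed point: D(5) = 44.
P = 792·44/479001600 = 11/151200 ≈ 0.0001.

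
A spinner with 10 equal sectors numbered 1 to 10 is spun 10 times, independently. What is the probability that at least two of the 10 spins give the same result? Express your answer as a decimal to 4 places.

P(all 10 different) = 10/10 · 9/10 · ··· · 1/10 ≈ 0.0004.
P(at least two equal) = 1 − 0.0004 = 0.9996.

0.9996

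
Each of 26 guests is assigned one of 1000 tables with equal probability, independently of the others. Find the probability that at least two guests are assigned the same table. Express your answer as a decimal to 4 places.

0.2795

It's easier to compute the probability that all 26 are distinct.
P(all distinct) = 1000/1000 · 999/1000 · ··· · 975/1000 ≈ 0.7205.
So the probability of at least one match is 1 − 0.7205 = 0.2795.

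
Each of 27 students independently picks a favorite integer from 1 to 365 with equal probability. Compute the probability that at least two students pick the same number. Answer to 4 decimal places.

It's easier to compute the probability that all 27 are distinct.
P(all distinct) = 365/365 · 364/365 · ··· · 339/365 ≈ 0.3731.
So the probability of at least one match is 1 − 0.3731 = 0.6269.

0.6269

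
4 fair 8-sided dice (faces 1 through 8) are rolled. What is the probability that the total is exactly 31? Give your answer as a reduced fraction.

There are 8^4 = 4096 equally likely outcomes.
The number of ordered 4-tuples from {1,…,8} summing to 31 is 4.
P(sum = 31) = 4/4096 = 1/1024.

1/1024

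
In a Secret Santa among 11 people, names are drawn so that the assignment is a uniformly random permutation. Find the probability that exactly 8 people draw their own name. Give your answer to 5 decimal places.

0.00001

Choose which 8 of the 11 are fixed: C(11,8) = 165 ways.
The remaining 3 must have no fixed point: D(3) = 2.
P = 165·2/39916800 = 1/120960 ≈ 0.00001.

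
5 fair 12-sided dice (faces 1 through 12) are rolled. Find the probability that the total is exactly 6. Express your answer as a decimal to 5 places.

0.00002

There are 12^5 = 248832 equally likely outcomes.
The number of ordered 5-tuples from {1,…,12} summing to 6 is 5.
P(sum = 6) = 5/248832 ≈ 0.00002.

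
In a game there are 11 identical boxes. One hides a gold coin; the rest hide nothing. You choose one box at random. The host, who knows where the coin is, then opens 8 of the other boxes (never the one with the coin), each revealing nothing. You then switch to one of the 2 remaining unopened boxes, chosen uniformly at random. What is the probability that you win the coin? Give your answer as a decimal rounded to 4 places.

0.4545

Your original box holds the coin with probability 1/11, so the other 10 collectively hold it with probability 10/11.
The host can always find 8 empty boxes to open, so the reveals don't change that 10/11; it is now spread over the 2 remaining unopened boxes.
P(win by switching) = (10/11) · (1/2) = 5/11 ≈ 0.4545.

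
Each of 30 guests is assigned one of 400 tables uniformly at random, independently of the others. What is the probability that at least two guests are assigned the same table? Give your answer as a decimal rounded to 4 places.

It's easier to compute the probability that all 30 are distinct.
P(all distinct) = 400/400 · 399/400 · ··· · 371/400 ≈ 0.3278.
So the probability of at least one match is 1 − 0.3278 = 0.6722.

0.6722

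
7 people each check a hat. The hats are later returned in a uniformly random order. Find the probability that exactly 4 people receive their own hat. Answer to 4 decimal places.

Choose which 4 of the 7 are fixed: C(7,4) = 35 ways.
The remaining 3 must have no fixed point: D(3) = 2.
P = 35·2/5040 = 1/72 ≈ 0.0139.

0.0139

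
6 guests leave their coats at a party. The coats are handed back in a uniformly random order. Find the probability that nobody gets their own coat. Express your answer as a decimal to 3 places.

This is the derangement probability: permutations of 6 with no fixed point.
D(6) = 6! · (1 − 1/1! + 1/2! − ··· + (−1)^6/6!) = 265.
P = 265/720 = 53/144 ≈ 0.368.

0.368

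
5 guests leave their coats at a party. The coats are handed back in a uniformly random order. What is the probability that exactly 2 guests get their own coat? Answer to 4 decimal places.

Choose which 2 of the 5 are fixed: C(5,2) = 10 ways.
The remaining 3 must have no fixed point: D(3) = 2.
P = 10·2/120 = 1/6 ≈ 0.1667.

0.1667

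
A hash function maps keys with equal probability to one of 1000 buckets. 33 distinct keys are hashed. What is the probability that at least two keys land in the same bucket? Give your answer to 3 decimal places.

It's easier to compute the probability that all 33 are distinct.
P(all distinct) = 1000/1000 · 999/1000 · ··· · 968/1000 ≈ 0.586.
So the probability of at least one match is 1 − 0.586 = 0.414.

0.414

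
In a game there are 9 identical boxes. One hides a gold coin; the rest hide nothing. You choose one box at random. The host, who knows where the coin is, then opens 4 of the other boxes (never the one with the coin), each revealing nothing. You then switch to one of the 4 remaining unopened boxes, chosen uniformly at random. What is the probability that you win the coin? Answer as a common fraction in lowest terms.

2/9

Your original box holds the coin with probability 1/9, so the other 8 collectively hold it with probability 8/9.
The host can always find 4 empty boxes to open, so the reveals don't change that 8/9; it is now spread over the 4 remaining unopened boxes.
P(win by switching) = (8/9) · (1/4) = 2/9.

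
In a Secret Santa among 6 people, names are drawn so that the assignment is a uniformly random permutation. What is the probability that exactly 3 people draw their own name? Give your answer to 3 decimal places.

Choose which 3 of the 6 are fixed: C(6,3) = 20 ways.
The remaining 3 must have no fixed point: D(3) = 2.
P = 20·2/720 = 1/18 ≈ 0.056.

0.056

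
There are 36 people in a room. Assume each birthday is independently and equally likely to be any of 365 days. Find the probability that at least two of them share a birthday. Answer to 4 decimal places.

0.8322

It's easier to compute the probability that all 36 are distinct.
P(all distinct) = 365/365 · 364/365 · ··· · 330/365 ≈ 0.1678.
So the probability of at least one match is 1 − 0.1678 = 0.8322.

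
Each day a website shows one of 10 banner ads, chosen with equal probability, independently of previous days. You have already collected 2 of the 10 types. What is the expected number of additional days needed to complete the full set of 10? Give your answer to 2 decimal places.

Starting from 2 distinct types, each trial gives a new one with probability (10−i)/10 when i types are held, so the wait for the next new type is 10/(10−i).
E = 10/8 + 10/7 + 10/6 + 10/5 + 10/4 + 10/3 + 10/2 + 10/1 = 761/28 ≈ 27.18.

27.18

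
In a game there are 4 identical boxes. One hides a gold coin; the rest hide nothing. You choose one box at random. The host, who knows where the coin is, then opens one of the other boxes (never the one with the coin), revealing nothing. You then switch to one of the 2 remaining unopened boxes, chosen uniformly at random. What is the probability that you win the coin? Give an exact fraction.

Your original box holds the coin with probability 1/4, so the other 3 collectively hold it with probability 3/4.
The host can always find an empty box to open, so this doesn't change that 3/4; it is now spread over the 2 remaining unopened boxes.
P(win by switching) = (3/4) · (1/2) = 3/8.

3/8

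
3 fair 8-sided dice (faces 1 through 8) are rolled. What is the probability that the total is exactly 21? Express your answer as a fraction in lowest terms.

5/256

There are 8^3 = 512 equally likely outcomes.
The number of ordered 3-tuples from {1,…,8} summing to 21 is 10.
P(sum = 21) = 10/512 = 5/256.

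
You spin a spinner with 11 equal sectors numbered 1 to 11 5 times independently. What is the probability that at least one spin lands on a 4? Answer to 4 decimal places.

P(no spin lands on a 4) = (10/11)^5 ≈ 0.6209.
P(at least one) = 1 − 0.6209 = 0.3791.

0.3791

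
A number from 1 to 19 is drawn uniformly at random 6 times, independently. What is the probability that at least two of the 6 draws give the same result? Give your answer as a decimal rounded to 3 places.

P(all 6 different) = 19/19 · 18/19 · ··· · 14/19 ≈ 0.415.
P(at least two equal) = 1 − 0.415 = 0.585.

0.585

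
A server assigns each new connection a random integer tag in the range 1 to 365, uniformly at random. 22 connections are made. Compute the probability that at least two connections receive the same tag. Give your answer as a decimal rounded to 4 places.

It's easier to compute the probability that all 22 are distinct.
P(all distinct) = 365/365 · 364/365 · ··· · 344/365 ≈ 0.5243.
So the probability of at least one match is 1 − 0.5243 = 0.4757.

0.4757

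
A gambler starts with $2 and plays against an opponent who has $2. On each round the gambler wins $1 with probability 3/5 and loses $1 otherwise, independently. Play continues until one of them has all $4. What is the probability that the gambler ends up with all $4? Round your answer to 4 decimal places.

0.6923

Let r = q/p = (2/5)/(3/5) = 2/3. The recurrence P(i) = p·P(i+1) + q·P(i−1) with P(0)=0, P(4)=1 gives P(i) = (1 − r^i)/(1 − r^4).
P(2) = (1 − (2/3)^2) / (1 − (2/3)^4) = 9/13 ≈ 0.6923.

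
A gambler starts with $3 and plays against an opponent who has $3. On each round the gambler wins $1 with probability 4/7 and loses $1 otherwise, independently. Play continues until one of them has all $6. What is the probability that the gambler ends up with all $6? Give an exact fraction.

Let r = q/p = (3/7)/(4/7) = 3/4. The recurrence P(i) = p·P(i+1) + q·P(i−1) with P(0)=0, P(6)=1 gives P(i) = (1 − r^i)/(1 − r^6).
P(3) = (1 − (3/4)^3) / (1 − (3/4)^6) = 64/91.

64/91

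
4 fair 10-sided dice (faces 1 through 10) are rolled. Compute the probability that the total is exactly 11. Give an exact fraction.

3/250

There are 10^4 = 10000 equally likely outcomes.
The number of ordered 4-tuples from {1,…,10} summing to 11 is 120.
P(sum = 11) = 120/10000 = 3/250.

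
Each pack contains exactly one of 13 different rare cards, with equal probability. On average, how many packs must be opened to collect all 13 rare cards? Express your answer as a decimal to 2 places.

41.34

After i distinct types are collected, each trial gives a new one with probability (13−i)/13, so the expected wait for the next new type is 13/(13−i).
E = 13/13 + 13/12 + 13/11 + 13/10 + 13/9 + 13/8 + 13/7 + 13/6 + 13/5 + 13/4 + 13/3 + 13/2 + 13/1 = 1145993/27720 ≈ 41.34.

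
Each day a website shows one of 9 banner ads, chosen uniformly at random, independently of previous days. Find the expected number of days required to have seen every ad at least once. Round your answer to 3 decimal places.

After i distinct types are collected, each trial gives a new one with probability (9−i)/9, so the expected wait for the next new type is 9/(9−i).
E = 9/9 + 9/8 + 9/7 + 9/6 + 9/5 + 9/4 + 9/3 + 9/2 + 9/1 = 7129/280 ≈ 25.461.

25.461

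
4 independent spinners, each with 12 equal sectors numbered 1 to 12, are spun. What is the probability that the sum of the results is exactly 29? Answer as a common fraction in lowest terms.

There are 12^4 = 20736 equally likely outcomes.
The number of ordered 4-tuples from {1,…,12} summing to 29 is 1060.
P(sum = 29) = 1060/20736 = 265/5184.

265/5184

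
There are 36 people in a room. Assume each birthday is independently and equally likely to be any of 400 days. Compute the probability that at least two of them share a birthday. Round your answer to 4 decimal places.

0.8028

It's easier to compute the probability that all 36 are distinct.
P(all distinct) = 400/400 · 399/400 · ··· · 365/400 ≈ 0.1972.
So the probability of at least one match is 1 − 0.1972 = 0.8028.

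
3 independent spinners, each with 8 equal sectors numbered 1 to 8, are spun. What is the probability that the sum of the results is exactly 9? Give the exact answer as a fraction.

7/128

There are 8^3 = 512 equally likely outcomes.
The number of ordered 3-tuples from {1,…,8} summing to 9 is 28.
P(sum = 9) = 28/512 = 7/128.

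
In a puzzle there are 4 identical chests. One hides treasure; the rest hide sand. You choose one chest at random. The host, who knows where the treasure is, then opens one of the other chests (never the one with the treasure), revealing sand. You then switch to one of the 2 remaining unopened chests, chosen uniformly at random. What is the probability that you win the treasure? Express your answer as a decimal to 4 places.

0.3750

Your original chest holds the treasure with probability 1/4, so the other 3 collectively hold it with probability 3/4.
The host can always find an empty chest to open, so this doesn't change that 3/4; it is now spread over the 2 remaining unopened chests.
P(win by switching) = (3/4) · (1/2) = 3/8 ≈ 0.3750.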